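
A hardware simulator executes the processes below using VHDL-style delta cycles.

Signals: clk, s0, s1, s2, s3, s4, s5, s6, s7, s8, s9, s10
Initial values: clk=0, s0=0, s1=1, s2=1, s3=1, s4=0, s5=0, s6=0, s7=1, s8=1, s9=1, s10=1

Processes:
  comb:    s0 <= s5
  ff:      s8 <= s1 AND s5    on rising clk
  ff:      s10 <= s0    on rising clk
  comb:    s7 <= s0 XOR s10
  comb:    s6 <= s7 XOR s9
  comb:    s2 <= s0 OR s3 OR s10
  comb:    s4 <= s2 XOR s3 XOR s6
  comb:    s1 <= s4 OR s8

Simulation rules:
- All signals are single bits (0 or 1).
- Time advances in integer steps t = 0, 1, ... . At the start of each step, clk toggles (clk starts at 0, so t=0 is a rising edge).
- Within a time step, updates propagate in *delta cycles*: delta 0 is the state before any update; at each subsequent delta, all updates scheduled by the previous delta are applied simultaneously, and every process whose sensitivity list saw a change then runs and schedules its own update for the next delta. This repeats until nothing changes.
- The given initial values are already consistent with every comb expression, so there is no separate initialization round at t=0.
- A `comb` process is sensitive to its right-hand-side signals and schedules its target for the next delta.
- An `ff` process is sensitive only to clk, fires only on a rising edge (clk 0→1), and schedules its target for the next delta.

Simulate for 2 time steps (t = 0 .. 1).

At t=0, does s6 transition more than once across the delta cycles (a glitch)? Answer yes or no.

t=0 Δ0: s5=0 s2=1 s1=1 s10=1 s3=1 s4=0 s0=0 clk=0 s6=0 s7=1 s8=1 s9=1
  Δ1: clk:0→1
  Δ2: s10:1→0, s8:1→0
  Δ3: s1:1→0, s7:1→0
  Δ4: s6:0→1
  Δ5: s4:0→1
  Δ6: s1:0→1
  (6Δ to stable)
t=1 Δ0: s5=0 s2=1 s1=1 s10=0 s3=1 s4=1 s0=0 clk=1 s6=1 s7=0 s8=0 s9=1
  Δ1: clk:1→0
  (1Δ to stable)

no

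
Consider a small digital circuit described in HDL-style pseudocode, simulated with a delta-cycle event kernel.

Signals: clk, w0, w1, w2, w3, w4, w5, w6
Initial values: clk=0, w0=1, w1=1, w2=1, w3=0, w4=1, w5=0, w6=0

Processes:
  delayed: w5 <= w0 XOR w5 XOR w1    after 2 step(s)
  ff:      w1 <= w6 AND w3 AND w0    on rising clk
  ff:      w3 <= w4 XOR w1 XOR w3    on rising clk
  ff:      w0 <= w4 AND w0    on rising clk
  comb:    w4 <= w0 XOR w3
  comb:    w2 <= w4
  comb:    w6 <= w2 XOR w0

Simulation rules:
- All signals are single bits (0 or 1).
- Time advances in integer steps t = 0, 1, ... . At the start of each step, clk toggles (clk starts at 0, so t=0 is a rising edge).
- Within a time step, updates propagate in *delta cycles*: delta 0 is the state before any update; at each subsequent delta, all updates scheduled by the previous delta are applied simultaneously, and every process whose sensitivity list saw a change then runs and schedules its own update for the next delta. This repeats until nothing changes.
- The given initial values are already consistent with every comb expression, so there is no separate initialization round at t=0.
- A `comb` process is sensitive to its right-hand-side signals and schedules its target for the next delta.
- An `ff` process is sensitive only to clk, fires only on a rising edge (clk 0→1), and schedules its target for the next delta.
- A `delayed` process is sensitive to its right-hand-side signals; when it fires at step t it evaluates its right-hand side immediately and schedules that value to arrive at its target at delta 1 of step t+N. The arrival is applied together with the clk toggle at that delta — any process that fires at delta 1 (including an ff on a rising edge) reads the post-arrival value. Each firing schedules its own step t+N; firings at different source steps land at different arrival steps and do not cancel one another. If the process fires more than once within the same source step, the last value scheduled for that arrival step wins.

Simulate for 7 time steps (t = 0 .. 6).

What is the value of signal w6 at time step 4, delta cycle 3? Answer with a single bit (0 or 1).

t0.Δ0 w1=1 w4=1 clk=0 w6=0 w3=0 w0=1 w5=0 w2=1
t0.Δ1 w1=1 w4=1 clk=1 w6=0 w3=0 w0=1 w5=0 w2=1
t0.Δ2 w1=0 w4=1 clk=1 w6=0 w3=0 w0=1 w5=0 w2=1
t1.Δ0 w1=0 w4=1 clk=1 w6=0 w3=0 w0=1 w5=0 w2=1
t1.Δ1 w1=0 w4=1 clk=0 w6=0 w3=0 w0=1 w5=0 w2=1
t2.Δ0 w1=0 w4=1 clk=0 w6=0 w3=0 w0=1 w5=0 w2=1
t2.Δ1 w1=0 w4=1 clk=1 w6=0 w3=0 w0=1 w5=1 w2=1
t2.Δ2 w1=0 w4=1 clk=1 w6=0 w3=1 w0=1 w5=1 w2=1
t2.Δ3 w1=0 w4=0 clk=1 w6=0 w3=1 w0=1 w5=1 w2=1
t2.Δ4 w1=0 w4=0 clk=1 w6=0 w3=1 w0=1 w5=1 w2=0
t2.Δ5 w1=0 w4=0 clk=1 w6=1 w3=1 w0=1 w5=1 w2=0
t3.Δ0 w1=0 w4=0 clk=1 w6=1 w3=1 w0=1 w5=1 w2=0
t3.Δ1 w1=0 w4=0 clk=0 w6=1 w3=1 w0=1 w5=1 w2=0
t4.Δ0 w1=0 w4=0 clk=0 w6=1 w3=1 w0=1 w5=1 w2=0
t4.Δ1 w1=0 w4=0 clk=1 w6=1 w3=1 w0=1 w5=0 w2=0
t4.Δ2 w1=1 w4=0 clk=1 w6=1 w3=1 w0=0 w5=0 w2=0
t4.Δ3 w1=1 w4=1 clk=1 w6=0 w3=1 w0=0 w5=0 w2=0
t4.Δ4 w1=1 w4=1 clk=1 w6=0 w3=1 w0=0 w5=0 w2=1
t4.Δ5 w1=1 w4=1 clk=1 w6=1 w3=1 w0=0 w5=0 w2=1
t5.Δ0 w1=1 w4=1 clk=1 w6=1 w3=1 w0=0 w5=0 w2=1
t5.Δ1 w1=1 w4=1 clk=0 w6=1 w3=1 w0=0 w5=0 w2=1
t6.Δ0 w1=1 w4=1 clk=0 w6=1 w3=1 w0=0 w5=0 w2=1
t6.Δ1 w1=1 w4=1 clk=1 w6=1 w3=1 w0=0 w5=1 w2=1
t6.Δ2 w1=0 w4=1 clk=1 w6=1 w3=1 w0=0 w5=1 w2=1

0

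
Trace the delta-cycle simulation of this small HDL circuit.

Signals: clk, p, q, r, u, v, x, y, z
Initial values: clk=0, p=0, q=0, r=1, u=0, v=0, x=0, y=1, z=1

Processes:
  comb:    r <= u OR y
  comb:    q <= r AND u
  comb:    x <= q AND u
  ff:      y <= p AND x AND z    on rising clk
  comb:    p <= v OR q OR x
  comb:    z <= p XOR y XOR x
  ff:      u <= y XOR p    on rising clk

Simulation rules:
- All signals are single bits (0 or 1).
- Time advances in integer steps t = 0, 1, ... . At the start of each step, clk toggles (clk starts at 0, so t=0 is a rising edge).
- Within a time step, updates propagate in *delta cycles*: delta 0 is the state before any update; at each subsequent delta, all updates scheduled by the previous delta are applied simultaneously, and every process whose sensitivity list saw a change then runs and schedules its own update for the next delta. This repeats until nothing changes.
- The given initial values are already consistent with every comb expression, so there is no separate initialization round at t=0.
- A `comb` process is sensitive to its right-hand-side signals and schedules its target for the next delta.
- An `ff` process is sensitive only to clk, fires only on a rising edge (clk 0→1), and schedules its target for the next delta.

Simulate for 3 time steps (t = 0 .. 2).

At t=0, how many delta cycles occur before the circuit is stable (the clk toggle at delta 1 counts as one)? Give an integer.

4

[bits: x,clk,q,p,y,v,z,u,r]
t=0: Δ0=000010101 Δ1=010010101 Δ2=010000111 Δ3=011000011 Δ4=111100011 | 4Δ
t=1: Δ0=111100011 Δ1=101100011 | 1Δ
t=2: Δ0=101100011 Δ1=111100011 | 1Δ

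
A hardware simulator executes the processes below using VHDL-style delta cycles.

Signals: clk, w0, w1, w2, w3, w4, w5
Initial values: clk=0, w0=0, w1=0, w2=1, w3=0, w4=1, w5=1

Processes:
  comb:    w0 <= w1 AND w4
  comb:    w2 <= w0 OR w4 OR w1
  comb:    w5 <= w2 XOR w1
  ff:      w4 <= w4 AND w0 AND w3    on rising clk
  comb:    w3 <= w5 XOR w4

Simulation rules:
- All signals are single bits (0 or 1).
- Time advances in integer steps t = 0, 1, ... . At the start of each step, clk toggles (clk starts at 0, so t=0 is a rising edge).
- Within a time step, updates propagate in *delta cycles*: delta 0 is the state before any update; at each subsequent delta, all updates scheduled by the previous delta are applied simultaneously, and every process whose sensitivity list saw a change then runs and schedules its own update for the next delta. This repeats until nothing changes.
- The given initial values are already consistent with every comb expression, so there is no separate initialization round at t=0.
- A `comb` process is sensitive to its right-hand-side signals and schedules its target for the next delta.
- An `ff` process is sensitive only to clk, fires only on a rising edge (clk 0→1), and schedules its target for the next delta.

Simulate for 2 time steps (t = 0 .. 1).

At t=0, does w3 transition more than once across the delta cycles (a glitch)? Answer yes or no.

t=0 Δ0: w0=0 w4=1 w3=0 clk=0 w5=1 w1=0 w2=1
  Δ1: clk:0→1
  Δ2: w4:1→0
  Δ3: w3:0→1, w2:1→0
  Δ4: w5:1→0
  Δ5: w3:1→0
  (5Δ to stable)
t=1 Δ0: w0=0 w4=0 w3=0 clk=1 w5=0 w1=0 w2=0
  Δ1: clk:1→0
  (1Δ to stable)

yes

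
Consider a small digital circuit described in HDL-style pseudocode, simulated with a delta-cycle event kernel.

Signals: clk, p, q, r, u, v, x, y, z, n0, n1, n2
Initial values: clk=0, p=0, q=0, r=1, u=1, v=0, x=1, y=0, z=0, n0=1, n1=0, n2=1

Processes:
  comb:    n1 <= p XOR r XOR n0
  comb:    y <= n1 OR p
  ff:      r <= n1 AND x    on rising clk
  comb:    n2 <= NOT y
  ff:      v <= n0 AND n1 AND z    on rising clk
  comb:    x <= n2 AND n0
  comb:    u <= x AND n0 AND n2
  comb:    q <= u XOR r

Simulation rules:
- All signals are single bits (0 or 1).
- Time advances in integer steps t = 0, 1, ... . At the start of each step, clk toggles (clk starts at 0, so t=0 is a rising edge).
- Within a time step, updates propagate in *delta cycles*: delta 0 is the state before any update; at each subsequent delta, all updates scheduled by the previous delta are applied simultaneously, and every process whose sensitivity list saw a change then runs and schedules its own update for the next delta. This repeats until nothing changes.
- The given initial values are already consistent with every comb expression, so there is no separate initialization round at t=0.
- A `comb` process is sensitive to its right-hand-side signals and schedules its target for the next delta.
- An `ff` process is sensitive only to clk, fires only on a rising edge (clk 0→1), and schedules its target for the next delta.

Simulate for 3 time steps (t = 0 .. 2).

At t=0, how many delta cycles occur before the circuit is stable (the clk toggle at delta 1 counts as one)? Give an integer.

7

t=0 Δ0: p=0 n1=0 u=1 v=0 y=0 n0=1 clk=0 x=1 q=0 r=1 n2=1 z=0
  Δ1: clk:0→1
  Δ2: r:1→0
  Δ3: n1:0→1, q:0→1
  Δ4: y:0→1
  Δ5: n2:1→0
  Δ6: u:1→0, x:1→0
  Δ7: q:1→0
  (7Δ to stable)
t=1 Δ0: p=0 n1=1 u=0 v=0 y=1 n0=1 clk=1 x=0 q=0 r=0 n2=0 z=0
  Δ1: clk:1→0
  (1Δ to stable)
t=2 Δ0: p=0 n1=1 u=0 v=0 y=1 n0=1 clk=0 x=0 q=0 r=0 n2=0 z=0
  Δ1: clk:0→1
  (1Δ to stable)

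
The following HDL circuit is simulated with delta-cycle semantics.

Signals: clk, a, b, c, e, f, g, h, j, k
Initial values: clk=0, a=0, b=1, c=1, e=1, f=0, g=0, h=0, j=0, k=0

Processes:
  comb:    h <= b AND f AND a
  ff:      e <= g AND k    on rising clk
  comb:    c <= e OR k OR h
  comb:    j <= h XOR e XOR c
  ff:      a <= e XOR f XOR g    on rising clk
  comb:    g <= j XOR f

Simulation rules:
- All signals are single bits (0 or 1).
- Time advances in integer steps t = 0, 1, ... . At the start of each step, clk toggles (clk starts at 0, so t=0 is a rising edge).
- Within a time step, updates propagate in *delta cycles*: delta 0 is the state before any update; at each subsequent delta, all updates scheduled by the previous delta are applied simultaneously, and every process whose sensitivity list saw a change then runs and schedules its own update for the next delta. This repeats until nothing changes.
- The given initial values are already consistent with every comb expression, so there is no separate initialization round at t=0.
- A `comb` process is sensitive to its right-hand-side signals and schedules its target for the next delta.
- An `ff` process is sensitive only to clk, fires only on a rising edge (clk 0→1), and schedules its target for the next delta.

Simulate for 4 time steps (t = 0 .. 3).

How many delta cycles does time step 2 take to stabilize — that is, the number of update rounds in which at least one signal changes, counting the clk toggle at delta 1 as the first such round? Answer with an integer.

[bits: c,e,j,h,b,f,a,g,clk,k]
t=0: Δ0=1100100000 Δ1=1100100010 Δ2=1000101010 Δ3=0010101010 Δ4=0000101110 Δ5=0000101010 | 5Δ
t=1: Δ0=0000101010 Δ1=0000101000 | 1Δ
t=2: Δ0=0000101000 Δ1=0000101010 Δ2=0000100010 | 2Δ
t=3: Δ0=0000100010 Δ1=0000100000 | 1Δ

2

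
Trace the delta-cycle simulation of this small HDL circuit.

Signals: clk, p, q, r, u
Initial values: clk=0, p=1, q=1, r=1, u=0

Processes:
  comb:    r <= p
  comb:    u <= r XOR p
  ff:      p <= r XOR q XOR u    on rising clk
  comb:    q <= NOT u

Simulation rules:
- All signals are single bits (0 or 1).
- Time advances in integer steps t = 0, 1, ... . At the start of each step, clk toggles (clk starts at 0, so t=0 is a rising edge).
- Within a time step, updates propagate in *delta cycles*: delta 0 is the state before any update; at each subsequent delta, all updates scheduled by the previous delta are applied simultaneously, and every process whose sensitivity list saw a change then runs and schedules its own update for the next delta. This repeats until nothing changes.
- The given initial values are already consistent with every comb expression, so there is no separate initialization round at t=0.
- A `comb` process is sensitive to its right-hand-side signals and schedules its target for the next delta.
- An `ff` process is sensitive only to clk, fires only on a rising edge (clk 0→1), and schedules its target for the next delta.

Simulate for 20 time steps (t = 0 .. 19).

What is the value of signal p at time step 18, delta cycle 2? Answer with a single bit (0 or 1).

[bits: q,u,r,p,clk]
t=0: Δ0=10110 Δ1=10111 Δ2=10101 Δ3=11001 Δ4=00001 Δ5=10001 | 5Δ
t=1: Δ0=10001 Δ1=10000 | 1Δ
t=2: Δ0=10000 Δ1=10001 Δ2=10011 Δ3=11111 Δ4=00111 Δ5=10111 | 5Δ
t=3: Δ0=10111 Δ1=10110 | 1Δ
t=4: Δ0=10110 Δ1=10111 Δ2=10101 Δ3=11001 Δ4=00001 Δ5=10001 | 5Δ
t=5: Δ0=10001 Δ1=10000 | 1Δ
t=6: Δ0=10000 Δ1=10001 Δ2=10011 Δ3=11111 Δ4=00111 Δ5=10111 | 5Δ
t=7: Δ0=10111 Δ1=10110 | 1Δ
t=8: Δ0=10110 Δ1=10111 Δ2=10101 Δ3=11001 Δ4=00001 Δ5=10001 | 5Δ
t=9: Δ0=10001 Δ1=10000 | 1Δ
t=10: Δ0=10000 Δ1=10001 Δ2=10011 Δ3=11111 Δ4=00111 Δ5=10111 | 5Δ
t=11: Δ0=10111 Δ1=10110 | 1Δ
t=12: Δ0=10110 Δ1=10111 Δ2=10101 Δ3=11001 Δ4=00001 Δ5=10001 | 5Δ
t=13: Δ0=10001 Δ1=10000 | 1Δ
t=14: Δ0=10000 Δ1=10001 Δ2=10011 Δ3=11111 Δ4=00111 Δ5=10111 | 5Δ
t=15: Δ0=10111 Δ1=10110 | 1Δ
t=16: Δ0=10110 Δ1=10111 Δ2=10101 Δ3=11001 Δ4=00001 Δ5=10001 | 5Δ
t=17: Δ0=10001 Δ1=10000 | 1Δ
t=18: Δ0=10000 Δ1=10001 Δ2=10011 Δ3=11111 Δ4=00111 Δ5=10111 | 5Δ
t=19: Δ0=10111 Δ1=10110 | 1Δ

1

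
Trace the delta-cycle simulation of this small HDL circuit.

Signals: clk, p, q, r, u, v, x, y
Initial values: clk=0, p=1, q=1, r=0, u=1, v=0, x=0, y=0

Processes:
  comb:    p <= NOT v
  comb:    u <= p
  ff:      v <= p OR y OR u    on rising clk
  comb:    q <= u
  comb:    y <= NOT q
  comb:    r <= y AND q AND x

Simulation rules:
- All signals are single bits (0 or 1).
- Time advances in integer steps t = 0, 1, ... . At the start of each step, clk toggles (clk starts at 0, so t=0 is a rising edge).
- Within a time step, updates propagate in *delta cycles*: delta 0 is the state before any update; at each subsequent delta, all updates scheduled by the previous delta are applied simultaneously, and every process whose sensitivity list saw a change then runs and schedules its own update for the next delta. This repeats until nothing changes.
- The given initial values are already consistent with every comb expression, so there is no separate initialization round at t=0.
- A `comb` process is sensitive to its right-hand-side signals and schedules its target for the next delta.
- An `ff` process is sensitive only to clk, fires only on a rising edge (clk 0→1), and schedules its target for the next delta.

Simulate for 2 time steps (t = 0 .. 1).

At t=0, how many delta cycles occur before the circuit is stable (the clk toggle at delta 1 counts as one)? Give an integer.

6

[bits: p,y,x,clk,v,r,q,u]
t=0: Δ0=10000011 Δ1=10010011 Δ2=10011011 Δ3=00011011 Δ4=00011010 Δ5=00011000 Δ6=01011000 | 6Δ
t=1: Δ0=01011000 Δ1=01001000 | 1Δ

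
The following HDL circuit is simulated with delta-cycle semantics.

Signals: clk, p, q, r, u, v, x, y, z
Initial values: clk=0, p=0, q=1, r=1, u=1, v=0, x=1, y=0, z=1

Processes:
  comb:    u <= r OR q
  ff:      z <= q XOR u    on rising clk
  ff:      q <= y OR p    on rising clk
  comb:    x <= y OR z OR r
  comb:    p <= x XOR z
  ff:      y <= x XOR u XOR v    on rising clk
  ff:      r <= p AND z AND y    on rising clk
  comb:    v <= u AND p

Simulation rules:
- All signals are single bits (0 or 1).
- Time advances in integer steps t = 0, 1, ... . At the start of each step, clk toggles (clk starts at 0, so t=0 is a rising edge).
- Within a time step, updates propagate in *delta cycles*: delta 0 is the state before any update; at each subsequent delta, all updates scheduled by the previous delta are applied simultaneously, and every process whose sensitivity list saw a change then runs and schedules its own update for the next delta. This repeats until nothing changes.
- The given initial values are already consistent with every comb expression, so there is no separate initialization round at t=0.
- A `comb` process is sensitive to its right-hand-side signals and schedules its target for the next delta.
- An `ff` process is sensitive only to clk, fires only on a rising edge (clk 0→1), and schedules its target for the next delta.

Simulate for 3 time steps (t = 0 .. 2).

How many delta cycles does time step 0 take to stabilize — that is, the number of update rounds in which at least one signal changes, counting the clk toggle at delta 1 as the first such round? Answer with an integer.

[bits: p,q,clk,y,u,x,r,z,v]
t=0: Δ0=010011110 Δ1=011011110 Δ2=001011000 Δ3=101000000 Δ4=001000000 | 4Δ
t=1: Δ0=001000000 Δ1=000000000 | 1Δ
t=2: Δ0=000000000 Δ1=001000000 | 1Δ

4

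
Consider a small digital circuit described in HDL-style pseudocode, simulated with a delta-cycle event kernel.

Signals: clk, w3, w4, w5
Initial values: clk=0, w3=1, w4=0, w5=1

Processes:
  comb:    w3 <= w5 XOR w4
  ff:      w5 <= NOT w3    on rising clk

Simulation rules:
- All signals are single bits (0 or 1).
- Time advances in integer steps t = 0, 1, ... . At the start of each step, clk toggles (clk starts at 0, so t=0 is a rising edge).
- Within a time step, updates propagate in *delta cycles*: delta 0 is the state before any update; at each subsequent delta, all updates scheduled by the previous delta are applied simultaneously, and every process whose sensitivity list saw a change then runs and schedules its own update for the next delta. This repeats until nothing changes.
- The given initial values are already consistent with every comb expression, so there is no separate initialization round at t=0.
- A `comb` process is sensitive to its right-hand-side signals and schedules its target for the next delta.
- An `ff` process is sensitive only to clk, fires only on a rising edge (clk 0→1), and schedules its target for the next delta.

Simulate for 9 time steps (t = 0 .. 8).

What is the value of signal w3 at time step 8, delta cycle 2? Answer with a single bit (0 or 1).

1

t0.Δ0 clk=0 w3=1 w4=0 w5=1
t0.Δ1 clk=1 w3=1 w4=0 w5=1
t0.Δ2 clk=1 w3=1 w4=0 w5=0
t0.Δ3 clk=1 w3=0 w4=0 w5=0
t1.Δ0 clk=1 w3=0 w4=0 w5=0
t1.Δ1 clk=0 w3=0 w4=0 w5=0
t2.Δ0 clk=0 w3=0 w4=0 w5=0
t2.Δ1 clk=1 w3=0 w4=0 w5=0
t2.Δ2 clk=1 w3=0 w4=0 w5=1
t2.Δ3 clk=1 w3=1 w4=0 w5=1
t3.Δ0 clk=1 w3=1 w4=0 w5=1
t3.Δ1 clk=0 w3=1 w4=0 w5=1
t4.Δ0 clk=0 w3=1 w4=0 w5=1
t4.Δ1 clk=1 w3=1 w4=0 w5=1
t4.Δ2 clk=1 w3=1 w4=0 w5=0
t4.Δ3 clk=1 w3=0 w4=0 w5=0
t5.Δ0 clk=1 w3=0 w4=0 w5=0
t5.Δ1 clk=0 w3=0 w4=0 w5=0
t6.Δ0 clk=0 w3=0 w4=0 w5=0
t6.Δ1 clk=1 w3=0 w4=0 w5=0
t6.Δ2 clk=1 w3=0 w4=0 w5=1
t6.Δ3 clk=1 w3=1 w4=0 w5=1
t7.Δ0 clk=1 w3=1 w4=0 w5=1
t7.Δ1 clk=0 w3=1 w4=0 w5=1
t8.Δ0 clk=0 w3=1 w4=0 w5=1
t8.Δ1 clk=1 w3=1 w4=0 w5=1
t8.Δ2 clk=1 w3=1 w4=0 w5=0
t8.Δ3 clk=1 w3=0 w4=0 w5=0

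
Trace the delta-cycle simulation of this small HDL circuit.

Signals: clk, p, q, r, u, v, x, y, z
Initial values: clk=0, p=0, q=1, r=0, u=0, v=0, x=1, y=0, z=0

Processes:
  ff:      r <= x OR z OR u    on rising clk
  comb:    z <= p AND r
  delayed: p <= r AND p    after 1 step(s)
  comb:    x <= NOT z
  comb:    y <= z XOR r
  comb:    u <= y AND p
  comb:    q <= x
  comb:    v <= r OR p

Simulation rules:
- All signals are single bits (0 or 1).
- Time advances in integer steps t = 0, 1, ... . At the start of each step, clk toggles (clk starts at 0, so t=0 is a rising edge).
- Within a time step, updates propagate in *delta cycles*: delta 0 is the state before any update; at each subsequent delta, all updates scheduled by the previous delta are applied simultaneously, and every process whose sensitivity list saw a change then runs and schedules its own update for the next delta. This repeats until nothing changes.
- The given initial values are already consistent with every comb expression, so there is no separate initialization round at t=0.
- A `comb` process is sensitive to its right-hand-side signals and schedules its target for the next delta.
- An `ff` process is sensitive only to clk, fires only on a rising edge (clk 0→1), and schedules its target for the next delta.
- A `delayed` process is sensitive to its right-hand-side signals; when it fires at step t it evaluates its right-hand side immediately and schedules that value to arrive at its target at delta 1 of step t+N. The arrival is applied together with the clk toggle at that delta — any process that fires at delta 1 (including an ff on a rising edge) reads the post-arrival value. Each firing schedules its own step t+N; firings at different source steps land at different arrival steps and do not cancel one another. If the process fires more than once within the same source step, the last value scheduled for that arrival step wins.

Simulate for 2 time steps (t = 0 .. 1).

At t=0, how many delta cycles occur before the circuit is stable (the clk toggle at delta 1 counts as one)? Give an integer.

[bits: p,u,v,q,z,r,x,clk,y]
t=0: Δ0=000100100 Δ1=000100110 Δ2=000101110 Δ3=001101111 | 3Δ
t=1: Δ0=001101111 Δ1=001101101 | 1Δ

3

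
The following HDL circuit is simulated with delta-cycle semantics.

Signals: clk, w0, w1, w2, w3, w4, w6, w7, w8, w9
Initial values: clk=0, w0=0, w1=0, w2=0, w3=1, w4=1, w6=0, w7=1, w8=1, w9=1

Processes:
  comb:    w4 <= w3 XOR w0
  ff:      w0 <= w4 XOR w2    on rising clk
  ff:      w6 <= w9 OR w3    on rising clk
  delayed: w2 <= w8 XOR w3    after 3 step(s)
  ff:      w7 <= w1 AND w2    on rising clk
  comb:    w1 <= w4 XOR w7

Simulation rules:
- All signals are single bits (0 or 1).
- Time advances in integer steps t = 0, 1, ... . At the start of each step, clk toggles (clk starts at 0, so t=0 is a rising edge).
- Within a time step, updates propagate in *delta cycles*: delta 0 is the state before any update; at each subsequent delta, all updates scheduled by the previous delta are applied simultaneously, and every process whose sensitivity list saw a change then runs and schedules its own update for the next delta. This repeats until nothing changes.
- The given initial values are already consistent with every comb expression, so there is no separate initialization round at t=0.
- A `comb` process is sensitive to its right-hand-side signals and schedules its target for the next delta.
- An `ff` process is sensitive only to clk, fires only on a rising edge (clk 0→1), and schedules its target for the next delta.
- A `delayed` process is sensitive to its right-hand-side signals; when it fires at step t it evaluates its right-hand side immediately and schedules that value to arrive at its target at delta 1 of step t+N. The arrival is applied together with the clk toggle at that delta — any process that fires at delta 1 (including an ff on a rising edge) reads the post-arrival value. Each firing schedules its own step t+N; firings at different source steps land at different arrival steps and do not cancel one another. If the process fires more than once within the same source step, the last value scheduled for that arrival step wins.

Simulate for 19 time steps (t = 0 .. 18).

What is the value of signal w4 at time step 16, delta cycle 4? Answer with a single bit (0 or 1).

t=0 Δ0: w3=1 w1=0 w8=1 w0=0 w2=0 w4=1 w7=1 w9=1 clk=0 w6=0
  Δ1: clk:0→1
  Δ2: w0:0→1, w7:1→0, w6:0→1
  Δ3: w1:0→1, w4:1→0
  Δ4: w1:1→0
  (4Δ to stable)
t=1 Δ0: w3=1 w1=0 w8=1 w0=1 w2=0 w4=0 w7=0 w9=1 clk=1 w6=1
  Δ1: clk:1→0
  (1Δ to stable)
t=2 Δ0: w3=1 w1=0 w8=1 w0=1 w2=0 w4=0 w7=0 w9=1 clk=0 w6=1
  Δ1: clk:0→1
  Δ2: w0:1→0
  Δ3: w4:0→1
  Δ4: w1:0→1
  (4Δ to stable)
t=3 Δ0: w3=1 w1=1 w8=1 w0=0 w2=0 w4=1 w7=0 w9=1 clk=1 w6=1
  Δ1: clk:1→0
  (1Δ to stable)
t=4 Δ0: w3=1 w1=1 w8=1 w0=0 w2=0 w4=1 w7=0 w9=1 clk=0 w6=1
  Δ1: clk:0→1
  Δ2: w0:0→1
  Δ3: w4:1→0
  Δ4: w1:1→0
  (4Δ to stable)
t=5 Δ0: w3=1 w1=0 w8=1 w0=1 w2=0 w4=0 w7=0 w9=1 clk=1 w6=1
  Δ1: clk:1→0
  (1Δ to stable)
t=6 Δ0: w3=1 w1=0 w8=1 w0=1 w2=0 w4=0 w7=0 w9=1 clk=0 w6=1
  Δ1: clk:0→1
  Δ2: w0:1→0
  Δ3: w4:0→1
  Δ4: w1:0→1
  (4Δ to stable)
t=7 Δ0: w3=1 w1=1 w8=1 w0=0 w2=0 w4=1 w7=0 w9=1 clk=1 w6=1
  Δ1: clk:1→0
  (1Δ to stable)
t=8 Δ0: w3=1 w1=1 w8=1 w0=0 w2=0 w4=1 w7=0 w9=1 clk=0 w6=1
  Δ1: clk:0→1
  Δ2: w0:0→1
  Δ3: w4:1→0
  Δ4: w1:1→0
  (4Δ to stable)
t=9 Δ0: w3=1 w1=0 w8=1 w0=1 w2=0 w4=0 w7=0 w9=1 clk=1 w6=1
  Δ1: clk:1→0
  (1Δ to stable)
t=10 Δ0: w3=1 w1=0 w8=1 w0=1 w2=0 w4=0 w7=0 w9=1 clk=0 w6=1
  Δ1: clk:0→1
  Δ2: w0:1→0
  Δ3: w4:0→1
  Δ4: w1:0→1
  (4Δ to stable)
t=11 Δ0: w3=1 w1=1 w8=1 w0=0 w2=0 w4=1 w7=0 w9=1 clk=1 w6=1
  Δ1: clk:1→0
  (1Δ to stable)
t=12 Δ0: w3=1 w1=1 w8=1 w0=0 w2=0 w4=1 w7=0 w9=1 clk=0 w6=1
  Δ1: clk:0→1
  Δ2: w0:0→1
  Δ3: w4:1→0
  Δ4: w1:1→0
  (4Δ to stable)
t=13 Δ0: w3=1 w1=0 w8=1 w0=1 w2=0 w4=0 w7=0 w9=1 clk=1 w6=1
  Δ1: clk:1→0
  (1Δ to stable)
t=14 Δ0: w3=1 w1=0 w8=1 w0=1 w2=0 w4=0 w7=0 w9=1 clk=0 w6=1
  Δ1: clk:0→1
  Δ2: w0:1→0
  Δ3: w4:0→1
  Δ4: w1:0→1
  (4Δ to stable)
t=15 Δ0: w3=1 w1=1 w8=1 w0=0 w2=0 w4=1 w7=0 w9=1 clk=1 w6=1
  Δ1: clk:1→0
  (1Δ to stable)
t=16 Δ0: w3=1 w1=1 w8=1 w0=0 w2=0 w4=1 w7=0 w9=1 clk=0 w6=1
  Δ1: clk:0→1
  Δ2: w0:0→1
  Δ3: w4:1→0
  Δ4: w1:1→0
  (4Δ to stable)
t=17 Δ0: w3=1 w1=0 w8=1 w0=1 w2=0 w4=0 w7=0 w9=1 clk=1 w6=1
  Δ1: clk:1→0
  (1Δ to stable)
t=18 Δ0: w3=1 w1=0 w8=1 w0=1 w2=0 w4=0 w7=0 w9=1 clk=0 w6=1
  Δ1: clk:0→1
  Δ2: w0:1→0
  Δ3: w4:0→1
  Δ4: w1:0→1
  (4Δ to stable)

0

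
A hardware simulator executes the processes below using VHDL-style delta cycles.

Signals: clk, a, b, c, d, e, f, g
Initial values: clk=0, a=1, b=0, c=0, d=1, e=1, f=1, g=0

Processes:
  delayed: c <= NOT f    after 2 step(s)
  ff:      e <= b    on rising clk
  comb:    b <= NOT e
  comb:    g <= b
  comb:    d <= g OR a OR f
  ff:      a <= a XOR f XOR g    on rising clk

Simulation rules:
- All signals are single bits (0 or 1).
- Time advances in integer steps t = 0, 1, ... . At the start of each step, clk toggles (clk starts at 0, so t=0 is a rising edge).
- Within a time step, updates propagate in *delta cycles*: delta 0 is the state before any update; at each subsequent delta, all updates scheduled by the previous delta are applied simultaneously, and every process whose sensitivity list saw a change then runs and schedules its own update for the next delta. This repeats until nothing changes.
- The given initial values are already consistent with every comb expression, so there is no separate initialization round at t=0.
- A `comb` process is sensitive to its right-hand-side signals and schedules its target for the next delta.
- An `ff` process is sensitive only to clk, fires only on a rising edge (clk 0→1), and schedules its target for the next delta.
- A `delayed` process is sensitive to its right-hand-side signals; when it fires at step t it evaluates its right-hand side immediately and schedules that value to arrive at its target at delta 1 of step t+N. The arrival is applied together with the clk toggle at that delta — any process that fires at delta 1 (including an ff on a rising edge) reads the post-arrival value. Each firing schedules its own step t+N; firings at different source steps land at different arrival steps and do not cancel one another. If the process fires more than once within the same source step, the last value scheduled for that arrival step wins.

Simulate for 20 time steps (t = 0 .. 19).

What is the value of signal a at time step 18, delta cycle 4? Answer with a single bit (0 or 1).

0

t=0 Δ0: a=1 clk=0 f=1 d=1 c=0 b=0 e=1 g=0
  Δ1: clk:0→1
  Δ2: a:1→0, e:1→0
  Δ3: b:0→1
  Δ4: g:0→1
  (4Δ to stable)
t=1 Δ0: a=0 clk=1 f=1 d=1 c=0 b=1 e=0 g=1
  Δ1: clk:1→0
  (1Δ to stable)
t=2 Δ0: a=0 clk=0 f=1 d=1 c=0 b=1 e=0 g=1
  Δ1: clk:0→1
  Δ2: e:0→1
  Δ3: b:1→0
  Δ4: g:1→0
  (4Δ to stable)
t=3 Δ0: a=0 clk=1 f=1 d=1 c=0 b=0 e=1 g=0
  Δ1: clk:1→0
  (1Δ to stable)
t=4 Δ0: a=0 clk=0 f=1 d=1 c=0 b=0 e=1 g=0
  Δ1: clk:0→1
  Δ2: a:0→1, e:1→0
  Δ3: b:0→1
  Δ4: g:0→1
  (4Δ to stable)
t=5 Δ0: a=1 clk=1 f=1 d=1 c=0 b=1 e=0 g=1
  Δ1: clk:1→0
  (1Δ to stable)
t=6 Δ0: a=1 clk=0 f=1 d=1 c=0 b=1 e=0 g=1
  Δ1: clk:0→1
  Δ2: e:0→1
  Δ3: b:1→0
  Δ4: g:1→0
  (4Δ to stable)
t=7 Δ0: a=1 clk=1 f=1 d=1 c=0 b=0 e=1 g=0
  Δ1: clk:1→0
  (1Δ to stable)
t=8 Δ0: a=1 clk=0 f=1 d=1 c=0 b=0 e=1 g=0
  Δ1: clk:0→1
  Δ2: a:1→0, e:1→0
  Δ3: b:0→1
  Δ4: g:0→1
  (4Δ to stable)
t=9 Δ0: a=0 clk=1 f=1 d=1 c=0 b=1 e=0 g=1
  Δ1: clk:1→0
  (1Δ to stable)
t=10 Δ0: a=0 clk=0 f=1 d=1 c=0 b=1 e=0 g=1
  Δ1: clk:0→1
  Δ2: e:0→1
  Δ3: b:1→0
  Δ4: g:1→0
  (4Δ to stable)
t=11 Δ0: a=0 clk=1 f=1 d=1 c=0 b=0 e=1 g=0
  Δ1: clk:1→0
  (1Δ to stable)
t=12 Δ0: a=0 clk=0 f=1 d=1 c=0 b=0 e=1 g=0
  Δ1: clk:0→1
  Δ2: a:0→1, e:1→0
  Δ3: b:0→1
  Δ4: g:0→1
  (4Δ to stable)
t=13 Δ0: a=1 clk=1 f=1 d=1 c=0 b=1 e=0 g=1
  Δ1: clk:1→0
  (1Δ to stable)
t=14 Δ0: a=1 clk=0 f=1 d=1 c=0 b=1 e=0 g=1
  Δ1: clk:0→1
  Δ2: e:0→1
  Δ3: b:1→0
  Δ4: g:1→0
  (4Δ to stable)
t=15 Δ0: a=1 clk=1 f=1 d=1 c=0 b=0 e=1 g=0
  Δ1: clk:1→0
  (1Δ to stable)
t=16 Δ0: a=1 clk=0 f=1 d=1 c=0 b=0 e=1 g=0
  Δ1: clk:0→1
  Δ2: a:1→0, e:1→0
  Δ3: b:0→1
  Δ4: g:0→1
  (4Δ to stable)
t=17 Δ0: a=0 clk=1 f=1 d=1 c=0 b=1 e=0 g=1
  Δ1: clk:1→0
  (1Δ to stable)
t=18 Δ0: a=0 clk=0 f=1 d=1 c=0 b=1 e=0 g=1
  Δ1: clk:0→1
  Δ2: e:0→1
  Δ3: b:1→0
  Δ4: g:1→0
  (4Δ to stable)
t=19 Δ0: a=0 clk=1 f=1 d=1 c=0 b=0 e=1 g=0
  Δ1: clk:1→0
  (1Δ to stable)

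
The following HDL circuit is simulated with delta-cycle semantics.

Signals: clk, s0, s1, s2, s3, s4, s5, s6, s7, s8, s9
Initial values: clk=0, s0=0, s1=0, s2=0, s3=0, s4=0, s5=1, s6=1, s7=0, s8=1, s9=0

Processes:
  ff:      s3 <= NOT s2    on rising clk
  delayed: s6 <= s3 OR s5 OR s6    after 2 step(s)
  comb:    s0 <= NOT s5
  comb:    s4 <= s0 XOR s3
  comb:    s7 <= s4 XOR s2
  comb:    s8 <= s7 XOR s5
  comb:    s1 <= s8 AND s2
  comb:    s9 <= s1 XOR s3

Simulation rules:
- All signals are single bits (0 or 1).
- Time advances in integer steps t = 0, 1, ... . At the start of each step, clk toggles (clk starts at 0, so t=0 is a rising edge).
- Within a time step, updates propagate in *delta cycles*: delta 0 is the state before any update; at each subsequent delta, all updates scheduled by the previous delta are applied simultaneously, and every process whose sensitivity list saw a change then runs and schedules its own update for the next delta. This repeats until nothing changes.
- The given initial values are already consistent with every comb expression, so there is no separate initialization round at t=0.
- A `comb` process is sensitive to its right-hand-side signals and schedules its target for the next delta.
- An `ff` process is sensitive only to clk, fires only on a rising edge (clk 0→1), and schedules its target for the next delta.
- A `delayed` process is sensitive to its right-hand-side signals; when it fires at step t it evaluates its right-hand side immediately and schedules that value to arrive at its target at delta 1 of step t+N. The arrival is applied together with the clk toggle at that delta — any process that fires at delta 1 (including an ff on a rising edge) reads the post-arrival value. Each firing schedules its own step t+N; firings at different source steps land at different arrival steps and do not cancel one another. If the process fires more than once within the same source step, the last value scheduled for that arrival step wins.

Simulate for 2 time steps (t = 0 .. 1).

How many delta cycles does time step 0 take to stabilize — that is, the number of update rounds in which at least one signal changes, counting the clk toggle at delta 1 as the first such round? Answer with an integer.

t=0 Δ0: s1=0 s2=0 s4=0 s6=1 s3=0 s5=1 s0=0 s8=1 s7=0 s9=0 clk=0
  Δ1: clk:0→1
  Δ2: s3:0→1
  Δ3: s4:0→1, s9:0→1
  Δ4: s7:0→1
  Δ5: s8:1→0
  (5Δ to stable)
t=1 Δ0: s1=0 s2=0 s4=1 s6=1 s3=1 s5=1 s0=0 s8=0 s7=1 s9=1 clk=1
  Δ1: clk:1→0
  (1Δ to stable)

5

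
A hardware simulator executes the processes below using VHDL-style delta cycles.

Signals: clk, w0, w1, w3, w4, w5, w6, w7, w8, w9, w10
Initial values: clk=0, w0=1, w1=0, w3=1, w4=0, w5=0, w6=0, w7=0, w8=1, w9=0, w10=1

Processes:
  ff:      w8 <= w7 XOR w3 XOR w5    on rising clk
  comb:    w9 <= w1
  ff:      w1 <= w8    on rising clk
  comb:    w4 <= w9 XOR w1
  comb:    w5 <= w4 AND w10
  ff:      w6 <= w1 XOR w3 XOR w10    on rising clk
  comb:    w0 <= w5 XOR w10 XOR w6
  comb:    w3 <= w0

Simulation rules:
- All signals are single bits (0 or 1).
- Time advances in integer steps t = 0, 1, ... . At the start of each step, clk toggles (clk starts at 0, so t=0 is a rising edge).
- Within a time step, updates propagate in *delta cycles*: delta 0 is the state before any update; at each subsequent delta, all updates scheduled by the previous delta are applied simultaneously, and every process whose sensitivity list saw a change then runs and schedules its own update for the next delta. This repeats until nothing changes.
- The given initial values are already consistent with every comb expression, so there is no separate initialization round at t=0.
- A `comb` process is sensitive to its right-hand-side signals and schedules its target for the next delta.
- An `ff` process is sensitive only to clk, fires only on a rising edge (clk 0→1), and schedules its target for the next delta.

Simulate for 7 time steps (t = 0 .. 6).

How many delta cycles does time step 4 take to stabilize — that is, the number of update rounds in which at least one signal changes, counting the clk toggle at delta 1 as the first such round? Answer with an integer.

[bits: w9,w6,w1,w3,w0,w8,w4,w7,w5,w10,clk]
t=0: Δ0=00011100010 Δ1=00011100011 Δ2=00111100011 Δ3=10111110011 Δ4=10111100111 Δ5=10110100011 Δ6=10101100011 Δ7=10111100011 | 7Δ
t=1: Δ0=10111100011 Δ1=10111100010 | 1Δ
t=2: Δ0=10111100010 Δ1=10111100011 Δ2=11111100011 Δ3=11110100011 Δ4=11100100011 | 4Δ
t=3: Δ0=11100100011 Δ1=11100100010 | 1Δ
t=4: Δ0=11100100010 Δ1=11100100011 Δ2=10100000011 Δ3=10101000011 Δ4=10111000011 | 4Δ
t=5: Δ0=10111000011 Δ1=10111000010 | 1Δ
t=6: Δ0=10111000010 Δ1=10111000011 Δ2=11011100011 Δ3=01010110011 Δ4=01000100111 Δ5=01001100011 Δ6=01010100011 Δ7=01000100011 | 7Δ

4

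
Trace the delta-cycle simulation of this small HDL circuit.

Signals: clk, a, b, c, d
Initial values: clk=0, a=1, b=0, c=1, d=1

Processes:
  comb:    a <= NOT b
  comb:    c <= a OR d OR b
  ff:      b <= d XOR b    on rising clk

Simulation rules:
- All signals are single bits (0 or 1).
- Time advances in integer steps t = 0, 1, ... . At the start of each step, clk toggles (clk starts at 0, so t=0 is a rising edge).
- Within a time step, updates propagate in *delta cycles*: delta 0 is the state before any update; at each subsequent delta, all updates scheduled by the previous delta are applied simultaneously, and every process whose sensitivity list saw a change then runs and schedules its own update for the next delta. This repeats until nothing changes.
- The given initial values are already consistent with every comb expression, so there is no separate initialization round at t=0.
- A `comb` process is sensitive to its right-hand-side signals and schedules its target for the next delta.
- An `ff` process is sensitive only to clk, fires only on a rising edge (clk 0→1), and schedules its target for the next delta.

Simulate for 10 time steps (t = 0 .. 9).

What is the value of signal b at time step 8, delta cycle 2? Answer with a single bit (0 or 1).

[bits: c,b,a,d,clk]
t=0: Δ0=10110 Δ1=10111 Δ2=11111 Δ3=11011 | 3Δ
t=1: Δ0=11011 Δ1=11010 | 1Δ
t=2: Δ0=11010 Δ1=11011 Δ2=10011 Δ3=10111 | 3Δ
t=3: Δ0=10111 Δ1=10110 | 1Δ
t=4: Δ0=10110 Δ1=10111 Δ2=11111 Δ3=11011 | 3Δ
t=5: Δ0=11011 Δ1=11010 | 1Δ
t=6: Δ0=11010 Δ1=11011 Δ2=10011 Δ3=10111 | 3Δ
t=7: Δ0=10111 Δ1=10110 | 1Δ
t=8: Δ0=10110 Δ1=10111 Δ2=11111 Δ3=11011 | 3Δ
t=9: Δ0=11011 Δ1=11010 | 1Δ

1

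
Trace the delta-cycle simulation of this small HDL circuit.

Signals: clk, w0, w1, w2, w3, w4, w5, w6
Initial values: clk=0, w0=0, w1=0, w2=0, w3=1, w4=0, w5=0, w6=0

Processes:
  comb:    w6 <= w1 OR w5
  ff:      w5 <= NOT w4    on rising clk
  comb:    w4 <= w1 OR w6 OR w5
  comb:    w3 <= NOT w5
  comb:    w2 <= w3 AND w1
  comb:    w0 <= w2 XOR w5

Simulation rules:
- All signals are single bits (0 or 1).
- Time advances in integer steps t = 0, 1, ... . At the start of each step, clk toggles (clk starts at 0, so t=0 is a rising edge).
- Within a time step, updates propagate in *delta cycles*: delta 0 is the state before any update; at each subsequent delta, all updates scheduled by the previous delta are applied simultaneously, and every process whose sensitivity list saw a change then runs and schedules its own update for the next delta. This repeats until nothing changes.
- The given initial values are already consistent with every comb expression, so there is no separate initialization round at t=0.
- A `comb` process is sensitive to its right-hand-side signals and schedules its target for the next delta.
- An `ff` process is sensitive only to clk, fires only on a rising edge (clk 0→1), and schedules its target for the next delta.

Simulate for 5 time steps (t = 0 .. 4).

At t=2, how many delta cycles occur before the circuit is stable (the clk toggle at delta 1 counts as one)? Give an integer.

4

t=0 Δ0: w4=0 w2=0 w0=0 w5=0 clk=0 w1=0 w3=1 w6=0
  Δ1: clk:0→1
  Δ2: w5:0→1
  Δ3: w4:0→1, w0:0→1, w3:1→0, w6:0→1
  (3Δ to stable)
t=1 Δ0: w4=1 w2=0 w0=1 w5=1 clk=1 w1=0 w3=0 w6=1
  Δ1: clk:1→0
  (1Δ to stable)
t=2 Δ0: w4=1 w2=0 w0=1 w5=1 clk=0 w1=0 w3=0 w6=1
  Δ1: clk:0→1
  Δ2: w5:1→0
  Δ3: w0:1→0, w3:0→1, w6:1→0
  Δ4: w4:1→0
  (4Δ to stable)
t=3 Δ0: w4=0 w2=0 w0=0 w5=0 clk=1 w1=0 w3=1 w6=0
  Δ1: clk:1→0
  (1Δ to stable)
t=4 Δ0: w4=0 w2=0 w0=0 w5=0 clk=0 w1=0 w3=1 w6=0
  Δ1: clk:0→1
  Δ2: w5:0→1
  Δ3: w4:0→1, w0:0→1, w3:1→0, w6:0→1
  (3Δ to stable)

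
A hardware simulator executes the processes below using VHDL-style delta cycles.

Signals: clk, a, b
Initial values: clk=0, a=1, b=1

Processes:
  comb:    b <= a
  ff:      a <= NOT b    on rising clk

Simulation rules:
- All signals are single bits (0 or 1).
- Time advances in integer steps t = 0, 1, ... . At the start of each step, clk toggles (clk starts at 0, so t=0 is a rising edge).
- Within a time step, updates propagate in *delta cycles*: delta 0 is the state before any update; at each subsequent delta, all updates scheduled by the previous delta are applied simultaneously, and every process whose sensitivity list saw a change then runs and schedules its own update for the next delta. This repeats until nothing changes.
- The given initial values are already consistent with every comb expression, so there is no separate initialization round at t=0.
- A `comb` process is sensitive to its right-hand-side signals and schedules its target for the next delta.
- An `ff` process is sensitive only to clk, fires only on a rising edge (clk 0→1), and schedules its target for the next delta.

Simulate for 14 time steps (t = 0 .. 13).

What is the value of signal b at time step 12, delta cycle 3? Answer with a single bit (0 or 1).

t0.Δ0 b=1 a=1 clk=0
t0.Δ1 b=1 a=1 clk=1
t0.Δ2 b=1 a=0 clk=1
t0.Δ3 b=0 a=0 clk=1
t1.Δ0 b=0 a=0 clk=1
t1.Δ1 b=0 a=0 clk=0
t2.Δ0 b=0 a=0 clk=0
t2.Δ1 b=0 a=0 clk=1
t2.Δ2 b=0 a=1 clk=1
t2.Δ3 b=1 a=1 clk=1
t3.Δ0 b=1 a=1 clk=1
t3.Δ1 b=1 a=1 clk=0
t4.Δ0 b=1 a=1 clk=0
t4.Δ1 b=1 a=1 clk=1
t4.Δ2 b=1 a=0 clk=1
t4.Δ3 b=0 a=0 clk=1
t5.Δ0 b=0 a=0 clk=1
t5.Δ1 b=0 a=0 clk=0
t6.Δ0 b=0 a=0 clk=0
t6.Δ1 b=0 a=0 clk=1
t6.Δ2 b=0 a=1 clk=1
t6.Δ3 b=1 a=1 clk=1
t7.Δ0 b=1 a=1 clk=1
t7.Δ1 b=1 a=1 clk=0
t8.Δ0 b=1 a=1 clk=0
t8.Δ1 b=1 a=1 clk=1
t8.Δ2 b=1 a=0 clk=1
t8.Δ3 b=0 a=0 clk=1
t9.Δ0 b=0 a=0 clk=1
t9.Δ1 b=0 a=0 clk=0
t10.Δ0 b=0 a=0 clk=0
t10.Δ1 b=0 a=0 clk=1
t10.Δ2 b=0 a=1 clk=1
t10.Δ3 b=1 a=1 clk=1
t11.Δ0 b=1 a=1 clk=1
t11.Δ1 b=1 a=1 clk=0
t12.Δ0 b=1 a=1 clk=0
t12.Δ1 b=1 a=1 clk=1
t12.Δ2 b=1 a=0 clk=1
t12.Δ3 b=0 a=0 clk=1
t13.Δ0 b=0 a=0 clk=1
t13.Δ1 b=0 a=0 clk=0

0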